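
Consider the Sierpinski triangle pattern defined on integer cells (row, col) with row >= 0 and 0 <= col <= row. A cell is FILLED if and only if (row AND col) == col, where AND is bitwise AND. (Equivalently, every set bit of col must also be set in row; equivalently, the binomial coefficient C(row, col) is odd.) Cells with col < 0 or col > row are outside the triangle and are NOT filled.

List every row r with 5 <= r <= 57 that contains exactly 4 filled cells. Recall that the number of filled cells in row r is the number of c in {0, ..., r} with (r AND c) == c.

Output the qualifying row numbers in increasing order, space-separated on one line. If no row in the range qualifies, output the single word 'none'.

Row r has 2^popcount(r) filled cells, so we need popcount(r) = log2(4) = 2.
Scan r = 5..57 and keep those with exactly 2 one-bits:
r=5=101 popcount=2 -> KEEP
r=6=110 popcount=2 -> KEEP
r=7=111 popcount=3 -> skip
r=8=1000 popcount=1 -> skip
r=9=1001 popcount=2 -> KEEP
r=10=1010 popcount=2 -> KEEP
r=11=1011 popcount=3 -> skip
r=12=1100 popcount=2 -> KEEP
r=13=1101 popcount=3 -> skip
r=14=1110 popcount=3 -> skip
r=15=1111 popcount=4 -> skip
r=16=10000 popcount=1 -> skip
r=17=10001 popcount=2 -> KEEP
r=18=10010 popcount=2 -> KEEP
r=19=10011 popcount=3 -> skip
r=20=10100 popcount=2 -> KEEP
r=21=10101 popcount=3 -> skip
r=22=10110 popcount=3 -> skip
r=23=10111 popcount=4 -> skip
r=24=11000 popcount=2 -> KEEP
r=25=11001 popcount=3 -> skip
r=26=11010 popcount=3 -> skip
r=27=11011 popcount=4 -> skip
r=28=11100 popcount=3 -> skip
r=29=11101 popcount=4 -> skip
r=30=11110 popcount=4 -> skip
r=31=11111 popcount=5 -> skip
r=32=100000 popcount=1 -> skip
r=33=100001 popcount=2 -> KEEP
r=34=100010 popcount=2 -> KEEP
r=35=100011 popcount=3 -> skip
r=36=100100 popcount=2 -> KEEP
r=37=100101 popcount=3 -> skip
r=38=100110 popcount=3 -> skip
r=39=100111 popcount=4 -> skip
r=40=101000 popcount=2 -> KEEP
r=41=101001 popcount=3 -> skip
r=42=101010 popcount=3 -> skip
r=43=101011 popcount=4 -> skip
r=44=101100 popcount=3 -> skip
r=45=101101 popcount=4 -> skip
r=46=101110 popcount=4 -> skip
r=47=101111 popcount=5 -> skip
r=48=110000 popcount=2 -> KEEP
r=49=110001 popcount=3 -> skip
r=50=110010 popcount=3 -> skip
r=51=110011 popcount=4 -> skip
r=52=110100 popcount=3 -> skip
r=53=110101 popcount=4 -> skip
r=54=110110 popcount=4 -> skip
r=55=110111 popcount=5 -> skip
r=56=111000 popcount=3 -> skip
r=57=111001 popcount=4 -> skip
Kept rows: 5 6 9 10 12 17 18 20 24 33 34 36 40 48

Answer: 5 6 9 10 12 17 18 20 24 33 34 36 40 48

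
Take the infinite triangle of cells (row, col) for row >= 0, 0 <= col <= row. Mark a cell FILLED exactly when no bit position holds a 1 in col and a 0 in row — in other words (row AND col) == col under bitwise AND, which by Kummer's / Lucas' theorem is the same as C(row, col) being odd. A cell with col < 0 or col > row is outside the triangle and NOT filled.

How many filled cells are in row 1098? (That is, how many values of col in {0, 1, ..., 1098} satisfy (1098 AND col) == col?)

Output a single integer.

Answer: 16

Derivation:
1098 in binary = 10001001010
popcount(1098) = number of 1-bits in 10001001010 = 4
A col c satisfies (1098 AND c) == c iff every set bit of c is also set in 1098; each of the 4 set bits of 1098 can independently be on or off in c.
count = 2^4 = 16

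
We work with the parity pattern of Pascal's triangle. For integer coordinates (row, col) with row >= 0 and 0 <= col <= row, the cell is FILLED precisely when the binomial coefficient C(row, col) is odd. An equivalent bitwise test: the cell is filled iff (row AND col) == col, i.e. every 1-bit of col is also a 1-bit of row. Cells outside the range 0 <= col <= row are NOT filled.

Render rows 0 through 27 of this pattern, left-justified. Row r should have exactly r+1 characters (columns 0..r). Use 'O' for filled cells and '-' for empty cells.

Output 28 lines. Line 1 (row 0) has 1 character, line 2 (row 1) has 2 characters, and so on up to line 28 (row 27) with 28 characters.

Answer: O
OO
O-O
OOOO
O---O
OO--OO
O-O-O-O
OOOOOOOO
O-------O
OO------OO
O-O-----O-O
OOOO----OOOO
O---O---O---O
OO--OO--OO--OO
O-O-O-O-O-O-O-O
OOOOOOOOOOOOOOOO
O---------------O
OO--------------OO
O-O-------------O-O
OOOO------------OOOO
O---O-----------O---O
OO--OO----------OO--OO
O-O-O-O---------O-O-O-O
OOOOOOOO--------OOOOOOOO
O-------O-------O-------O
OO------OO------OO------OO
O-O-----O-O-----O-O-----O-O
OOOO----OOOO----OOOO----OOOO

Derivation:
r0=0: O
r1=1: OO
r2=10: O-O
r3=11: OOOO
r4=100: O---O
r5=101: OO--OO
r6=110: O-O-O-O
r7=111: OOOOOOOO
r8=1000: O-------O
r9=1001: OO------OO
r10=1010: O-O-----O-O
r11=1011: OOOO----OOOO
r12=1100: O---O---O---O
r13=1101: OO--OO--OO--OO
r14=1110: O-O-O-O-O-O-O-O
r15=1111: OOOOOOOOOOOOOOOO
r16=10000: O---------------O
r17=10001: OO--------------OO
r18=10010: O-O-------------O-O
r19=10011: OOOO------------OOOO
r20=10100: O---O-----------O---O
r21=10101: OO--OO----------OO--OO
r22=10110: O-O-O-O---------O-O-O-O
r23=10111: OOOOOOOO--------OOOOOOOO
r24=11000: O-------O-------O-------O
r25=11001: OO------OO------OO------OO
r26=11010: O-O-----O-O-----O-O-----O-O
r27=11011: OOOO----OOOO----OOOO----OOOO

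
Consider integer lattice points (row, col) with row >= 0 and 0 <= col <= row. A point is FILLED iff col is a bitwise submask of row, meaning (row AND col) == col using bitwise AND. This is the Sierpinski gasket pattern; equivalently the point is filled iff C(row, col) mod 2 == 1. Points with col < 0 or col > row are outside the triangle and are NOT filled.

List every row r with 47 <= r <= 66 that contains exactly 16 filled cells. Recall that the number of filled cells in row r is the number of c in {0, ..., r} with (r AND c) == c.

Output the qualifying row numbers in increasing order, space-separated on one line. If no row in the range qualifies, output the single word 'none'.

Answer: 51 53 54 57 58 60

Derivation:
Row r has 2^popcount(r) filled cells, so we need popcount(r) = log2(16) = 4.
Scan r = 47..66 and keep those with exactly 4 one-bits:
r=47=101111 popcount=5 -> skip
r=48=110000 popcount=2 -> skip
r=49=110001 popcount=3 -> skip
r=50=110010 popcount=3 -> skip
r=51=110011 popcount=4 -> KEEP
r=52=110100 popcount=3 -> skip
r=53=110101 popcount=4 -> KEEP
r=54=110110 popcount=4 -> KEEP
r=55=110111 popcount=5 -> skip
r=56=111000 popcount=3 -> skip
r=57=111001 popcount=4 -> KEEP
r=58=111010 popcount=4 -> KEEP
r=59=111011 popcount=5 -> skip
r=60=111100 popcount=4 -> KEEP
r=61=111101 popcount=5 -> skip
r=62=111110 popcount=5 -> skip
r=63=111111 popcount=6 -> skip
r=64=1000000 popcount=1 -> skip
r=65=1000001 popcount=2 -> skip
r=66=1000010 popcount=2 -> skip
Kept rows: 51 53 54 57 58 60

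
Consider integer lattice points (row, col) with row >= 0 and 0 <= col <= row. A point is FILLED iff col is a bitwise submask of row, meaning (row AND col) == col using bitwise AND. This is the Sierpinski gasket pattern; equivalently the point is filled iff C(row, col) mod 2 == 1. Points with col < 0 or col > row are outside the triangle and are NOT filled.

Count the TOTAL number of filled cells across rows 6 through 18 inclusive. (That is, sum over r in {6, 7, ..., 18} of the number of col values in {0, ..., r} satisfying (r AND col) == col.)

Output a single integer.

Answer: 76

Derivation:
r6=110 pc2: +4 =4
r7=111 pc3: +8 =12
r8=1000 pc1: +2 =14
r9=1001 pc2: +4 =18
r10=1010 pc2: +4 =22
r11=1011 pc3: +8 =30
r12=1100 pc2: +4 =34
r13=1101 pc3: +8 =42
r14=1110 pc3: +8 =50
r15=1111 pc4: +16 =66
r16=10000 pc1: +2 =68
r17=10001 pc2: +4 =72
r18=10010 pc2: +4 =76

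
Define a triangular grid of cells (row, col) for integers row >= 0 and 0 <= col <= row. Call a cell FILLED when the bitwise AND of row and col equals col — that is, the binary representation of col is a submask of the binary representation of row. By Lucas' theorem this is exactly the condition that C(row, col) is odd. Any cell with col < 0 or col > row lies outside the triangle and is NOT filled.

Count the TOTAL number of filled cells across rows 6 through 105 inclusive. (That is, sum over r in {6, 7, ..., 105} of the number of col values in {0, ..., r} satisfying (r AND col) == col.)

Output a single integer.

r6=110 pc2: +4 =4
r7=111 pc3: +8 =12
r8=1000 pc1: +2 =14
r9=1001 pc2: +4 =18
r10=1010 pc2: +4 =22
r11=1011 pc3: +8 =30
r12=1100 pc2: +4 =34
r13=1101 pc3: +8 =42
r14=1110 pc3: +8 =50
r15=1111 pc4: +16 =66
r16=10000 pc1: +2 =68
r17=10001 pc2: +4 =72
r18=10010 pc2: +4 =76
r19=10011 pc3: +8 =84
r20=10100 pc2: +4 =88
r21=10101 pc3: +8 =96
r22=10110 pc3: +8 =104
r23=10111 pc4: +16 =120
r24=11000 pc2: +4 =124
r25=11001 pc3: +8 =132
r26=11010 pc3: +8 =140
r27=11011 pc4: +16 =156
r28=11100 pc3: +8 =164
r29=11101 pc4: +16 =180
r30=11110 pc4: +16 =196
r31=11111 pc5: +32 =228
r32=100000 pc1: +2 =230
r33=100001 pc2: +4 =234
r34=100010 pc2: +4 =238
r35=100011 pc3: +8 =246
r36=100100 pc2: +4 =250
r37=100101 pc3: +8 =258
r38=100110 pc3: +8 =266
r39=100111 pc4: +16 =282
r40=101000 pc2: +4 =286
r41=101001 pc3: +8 =294
r42=101010 pc3: +8 =302
r43=101011 pc4: +16 =318
r44=101100 pc3: +8 =326
r45=101101 pc4: +16 =342
r46=101110 pc4: +16 =358
r47=101111 pc5: +32 =390
r48=110000 pc2: +4 =394
r49=110001 pc3: +8 =402
r50=110010 pc3: +8 =410
r51=110011 pc4: +16 =426
r52=110100 pc3: +8 =434
r53=110101 pc4: +16 =450
r54=110110 pc4: +16 =466
r55=110111 pc5: +32 =498
r56=111000 pc3: +8 =506
r57=111001 pc4: +16 =522
r58=111010 pc4: +16 =538
r59=111011 pc5: +32 =570
r60=111100 pc4: +16 =586
r61=111101 pc5: +32 =618
r62=111110 pc5: +32 =650
r63=111111 pc6: +64 =714
r64=1000000 pc1: +2 =716
r65=1000001 pc2: +4 =720
r66=1000010 pc2: +4 =724
r67=1000011 pc3: +8 =732
r68=1000100 pc2: +4 =736
r69=1000101 pc3: +8 =744
r70=1000110 pc3: +8 =752
r71=1000111 pc4: +16 =768
r72=1001000 pc2: +4 =772
r73=1001001 pc3: +8 =780
r74=1001010 pc3: +8 =788
r75=1001011 pc4: +16 =804
r76=1001100 pc3: +8 =812
r77=1001101 pc4: +16 =828
r78=1001110 pc4: +16 =844
r79=1001111 pc5: +32 =876
r80=1010000 pc2: +4 =880
r81=1010001 pc3: +8 =888
r82=1010010 pc3: +8 =896
r83=1010011 pc4: +16 =912
r84=1010100 pc3: +8 =920
r85=1010101 pc4: +16 =936
r86=1010110 pc4: +16 =952
r87=1010111 pc5: +32 =984
r88=1011000 pc3: +8 =992
r89=1011001 pc4: +16 =1008
r90=1011010 pc4: +16 =1024
r91=1011011 pc5: +32 =1056
r92=1011100 pc4: +16 =1072
r93=1011101 pc5: +32 =1104
r94=1011110 pc5: +32 =1136
r95=1011111 pc6: +64 =1200
r96=1100000 pc2: +4 =1204
r97=1100001 pc3: +8 =1212
r98=1100010 pc3: +8 =1220
r99=1100011 pc4: +16 =1236
r100=1100100 pc3: +8 =1244
r101=1100101 pc4: +16 =1260
r102=1100110 pc4: +16 =1276
r103=1100111 pc5: +32 =1308
r104=1101000 pc3: +8 =1316
r105=1101001 pc4: +16 =1332

Answer: 1332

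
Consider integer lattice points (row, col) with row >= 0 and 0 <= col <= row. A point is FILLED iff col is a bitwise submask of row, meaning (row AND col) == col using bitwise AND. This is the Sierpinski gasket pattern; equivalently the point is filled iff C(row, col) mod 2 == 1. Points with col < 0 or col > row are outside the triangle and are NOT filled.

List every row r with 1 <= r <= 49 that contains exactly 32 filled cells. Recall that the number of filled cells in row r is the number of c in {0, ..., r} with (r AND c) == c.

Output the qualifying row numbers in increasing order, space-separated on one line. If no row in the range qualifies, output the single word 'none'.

Answer: 31 47

Derivation:
Row r has 2^popcount(r) filled cells, so we need popcount(r) = log2(32) = 5.
Scan r = 1..49 and keep those with exactly 5 one-bits:
r=1=1 popcount=1 -> skip
r=2=10 popcount=1 -> skip
r=3=11 popcount=2 -> skip
r=4=100 popcount=1 -> skip
r=5=101 popcount=2 -> skip
r=6=110 popcount=2 -> skip
r=7=111 popcount=3 -> skip
r=8=1000 popcount=1 -> skip
r=9=1001 popcount=2 -> skip
r=10=1010 popcount=2 -> skip
r=11=1011 popcount=3 -> skip
r=12=1100 popcount=2 -> skip
r=13=1101 popcount=3 -> skip
r=14=1110 popcount=3 -> skip
r=15=1111 popcount=4 -> skip
r=16=10000 popcount=1 -> skip
r=17=10001 popcount=2 -> skip
r=18=10010 popcount=2 -> skip
r=19=10011 popcount=3 -> skip
r=20=10100 popcount=2 -> skip
r=21=10101 popcount=3 -> skip
r=22=10110 popcount=3 -> skip
r=23=10111 popcount=4 -> skip
r=24=11000 popcount=2 -> skip
r=25=11001 popcount=3 -> skip
r=26=11010 popcount=3 -> skip
r=27=11011 popcount=4 -> skip
r=28=11100 popcount=3 -> skip
r=29=11101 popcount=4 -> skip
r=30=11110 popcount=4 -> skip
r=31=11111 popcount=5 -> KEEP
r=32=100000 popcount=1 -> skip
r=33=100001 popcount=2 -> skip
r=34=100010 popcount=2 -> skip
r=35=100011 popcount=3 -> skip
r=36=100100 popcount=2 -> skip
r=37=100101 popcount=3 -> skip
r=38=100110 popcount=3 -> skip
r=39=100111 popcount=4 -> skip
r=40=101000 popcount=2 -> skip
r=41=101001 popcount=3 -> skip
r=42=101010 popcount=3 -> skip
r=43=101011 popcount=4 -> skip
r=44=101100 popcount=3 -> skip
r=45=101101 popcount=4 -> skip
r=46=101110 popcount=4 -> skip
r=47=101111 popcount=5 -> KEEP
r=48=110000 popcount=2 -> skip
r=49=110001 popcount=3 -> skip
Kept rows: 31 47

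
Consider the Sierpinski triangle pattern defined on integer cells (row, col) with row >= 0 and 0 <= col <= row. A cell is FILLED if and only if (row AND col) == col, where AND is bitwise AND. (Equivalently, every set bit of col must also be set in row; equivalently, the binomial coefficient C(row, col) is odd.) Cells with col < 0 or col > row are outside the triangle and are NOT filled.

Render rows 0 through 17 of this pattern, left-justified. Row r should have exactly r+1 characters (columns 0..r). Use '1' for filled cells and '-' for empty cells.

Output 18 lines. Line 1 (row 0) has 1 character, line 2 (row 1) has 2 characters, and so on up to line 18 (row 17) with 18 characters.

r0=0: 1
r1=1: 11
r2=10: 1-1
r3=11: 1111
r4=100: 1---1
r5=101: 11--11
r6=110: 1-1-1-1
r7=111: 11111111
r8=1000: 1-------1
r9=1001: 11------11
r10=1010: 1-1-----1-1
r11=1011: 1111----1111
r12=1100: 1---1---1---1
r13=1101: 11--11--11--11
r14=1110: 1-1-1-1-1-1-1-1
r15=1111: 1111111111111111
r16=10000: 1---------------1
r17=10001: 11--------------11

Answer: 1
11
1-1
1111
1---1
11--11
1-1-1-1
11111111
1-------1
11------11
1-1-----1-1
1111----1111
1---1---1---1
11--11--11--11
1-1-1-1-1-1-1-1
1111111111111111
1---------------1
11--------------11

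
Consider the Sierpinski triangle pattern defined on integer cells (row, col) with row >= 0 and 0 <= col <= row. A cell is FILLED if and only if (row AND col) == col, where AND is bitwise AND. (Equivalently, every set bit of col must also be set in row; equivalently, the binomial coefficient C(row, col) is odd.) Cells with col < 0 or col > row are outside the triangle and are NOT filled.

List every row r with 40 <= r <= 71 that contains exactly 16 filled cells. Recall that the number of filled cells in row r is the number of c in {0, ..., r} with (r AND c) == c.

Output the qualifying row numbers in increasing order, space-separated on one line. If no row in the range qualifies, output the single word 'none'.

Answer: 43 45 46 51 53 54 57 58 60 71

Derivation:
Row r has 2^popcount(r) filled cells, so we need popcount(r) = log2(16) = 4.
Scan r = 40..71 and keep those with exactly 4 one-bits:
r=40=101000 popcount=2 -> skip
r=41=101001 popcount=3 -> skip
r=42=101010 popcount=3 -> skip
r=43=101011 popcount=4 -> KEEP
r=44=101100 popcount=3 -> skip
r=45=101101 popcount=4 -> KEEP
r=46=101110 popcount=4 -> KEEP
r=47=101111 popcount=5 -> skip
r=48=110000 popcount=2 -> skip
r=49=110001 popcount=3 -> skip
r=50=110010 popcount=3 -> skip
r=51=110011 popcount=4 -> KEEP
r=52=110100 popcount=3 -> skip
r=53=110101 popcount=4 -> KEEP
r=54=110110 popcount=4 -> KEEP
r=55=110111 popcount=5 -> skip
r=56=111000 popcount=3 -> skip
r=57=111001 popcount=4 -> KEEP
r=58=111010 popcount=4 -> KEEP
r=59=111011 popcount=5 -> skip
r=60=111100 popcount=4 -> KEEP
r=61=111101 popcount=5 -> skip
r=62=111110 popcount=5 -> skip
r=63=111111 popcount=6 -> skip
r=64=1000000 popcount=1 -> skip
r=65=1000001 popcount=2 -> skip
r=66=1000010 popcount=2 -> skip
r=67=1000011 popcount=3 -> skip
r=68=1000100 popcount=2 -> skip
r=69=1000101 popcount=3 -> skip
r=70=1000110 popcount=3 -> skip
r=71=1000111 popcount=4 -> KEEP
Kept rows: 43 45 46 51 53 54 57 58 60 71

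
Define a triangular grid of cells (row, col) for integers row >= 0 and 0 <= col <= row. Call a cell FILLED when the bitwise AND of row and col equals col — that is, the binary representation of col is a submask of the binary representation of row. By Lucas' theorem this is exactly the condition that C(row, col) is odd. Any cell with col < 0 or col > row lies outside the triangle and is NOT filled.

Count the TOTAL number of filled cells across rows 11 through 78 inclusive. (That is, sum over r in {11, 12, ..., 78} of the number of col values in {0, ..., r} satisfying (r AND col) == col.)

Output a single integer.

r11=1011 pc3: +8 =8
r12=1100 pc2: +4 =12
r13=1101 pc3: +8 =20
r14=1110 pc3: +8 =28
r15=1111 pc4: +16 =44
r16=10000 pc1: +2 =46
r17=10001 pc2: +4 =50
r18=10010 pc2: +4 =54
r19=10011 pc3: +8 =62
r20=10100 pc2: +4 =66
r21=10101 pc3: +8 =74
r22=10110 pc3: +8 =82
r23=10111 pc4: +16 =98
r24=11000 pc2: +4 =102
r25=11001 pc3: +8 =110
r26=11010 pc3: +8 =118
r27=11011 pc4: +16 =134
r28=11100 pc3: +8 =142
r29=11101 pc4: +16 =158
r30=11110 pc4: +16 =174
r31=11111 pc5: +32 =206
r32=100000 pc1: +2 =208
r33=100001 pc2: +4 =212
r34=100010 pc2: +4 =216
r35=100011 pc3: +8 =224
r36=100100 pc2: +4 =228
r37=100101 pc3: +8 =236
r38=100110 pc3: +8 =244
r39=100111 pc4: +16 =260
r40=101000 pc2: +4 =264
r41=101001 pc3: +8 =272
r42=101010 pc3: +8 =280
r43=101011 pc4: +16 =296
r44=101100 pc3: +8 =304
r45=101101 pc4: +16 =320
r46=101110 pc4: +16 =336
r47=101111 pc5: +32 =368
r48=110000 pc2: +4 =372
r49=110001 pc3: +8 =380
r50=110010 pc3: +8 =388
r51=110011 pc4: +16 =404
r52=110100 pc3: +8 =412
r53=110101 pc4: +16 =428
r54=110110 pc4: +16 =444
r55=110111 pc5: +32 =476
r56=111000 pc3: +8 =484
r57=111001 pc4: +16 =500
r58=111010 pc4: +16 =516
r59=111011 pc5: +32 =548
r60=111100 pc4: +16 =564
r61=111101 pc5: +32 =596
r62=111110 pc5: +32 =628
r63=111111 pc6: +64 =692
r64=1000000 pc1: +2 =694
r65=1000001 pc2: +4 =698
r66=1000010 pc2: +4 =702
r67=1000011 pc3: +8 =710
r68=1000100 pc2: +4 =714
r69=1000101 pc3: +8 =722
r70=1000110 pc3: +8 =730
r71=1000111 pc4: +16 =746
r72=1001000 pc2: +4 =750
r73=1001001 pc3: +8 =758
r74=1001010 pc3: +8 =766
r75=1001011 pc4: +16 =782
r76=1001100 pc3: +8 =790
r77=1001101 pc4: +16 =806
r78=1001110 pc4: +16 =822

Answer: 822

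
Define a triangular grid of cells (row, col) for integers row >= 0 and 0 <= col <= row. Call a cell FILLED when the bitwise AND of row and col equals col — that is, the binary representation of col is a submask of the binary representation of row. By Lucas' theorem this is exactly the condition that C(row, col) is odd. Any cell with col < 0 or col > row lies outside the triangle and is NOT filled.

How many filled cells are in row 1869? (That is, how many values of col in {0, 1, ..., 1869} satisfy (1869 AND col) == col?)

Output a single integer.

Answer: 128

Derivation:
1869 in binary = 11101001101
popcount(1869) = number of 1-bits in 11101001101 = 7
A col c satisfies (1869 AND c) == c iff every set bit of c is also set in 1869; each of the 7 set bits of 1869 can independently be on or off in c.
count = 2^7 = 128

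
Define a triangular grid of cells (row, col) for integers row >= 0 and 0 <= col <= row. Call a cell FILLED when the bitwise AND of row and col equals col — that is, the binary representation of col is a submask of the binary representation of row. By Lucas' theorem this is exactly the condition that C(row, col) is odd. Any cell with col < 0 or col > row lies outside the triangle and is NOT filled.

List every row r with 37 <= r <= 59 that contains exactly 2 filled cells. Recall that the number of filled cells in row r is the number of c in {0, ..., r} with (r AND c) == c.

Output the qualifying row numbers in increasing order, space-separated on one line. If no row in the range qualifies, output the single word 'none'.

Row r has 2^popcount(r) filled cells, so we need popcount(r) = log2(2) = 1.
Scan r = 37..59 and keep those with exactly 1 one-bits:
r=37=100101 popcount=3 -> skip
r=38=100110 popcount=3 -> skip
r=39=100111 popcount=4 -> skip
r=40=101000 popcount=2 -> skip
r=41=101001 popcount=3 -> skip
r=42=101010 popcount=3 -> skip
r=43=101011 popcount=4 -> skip
r=44=101100 popcount=3 -> skip
r=45=101101 popcount=4 -> skip
r=46=101110 popcount=4 -> skip
r=47=101111 popcount=5 -> skip
r=48=110000 popcount=2 -> skip
r=49=110001 popcount=3 -> skip
r=50=110010 popcount=3 -> skip
r=51=110011 popcount=4 -> skip
r=52=110100 popcount=3 -> skip
r=53=110101 popcount=4 -> skip
r=54=110110 popcount=4 -> skip
r=55=110111 popcount=5 -> skip
r=56=111000 popcount=3 -> skip
r=57=111001 popcount=4 -> skip
r=58=111010 popcount=4 -> skip
r=59=111011 popcount=5 -> skip
Kept rows: none

Answer: none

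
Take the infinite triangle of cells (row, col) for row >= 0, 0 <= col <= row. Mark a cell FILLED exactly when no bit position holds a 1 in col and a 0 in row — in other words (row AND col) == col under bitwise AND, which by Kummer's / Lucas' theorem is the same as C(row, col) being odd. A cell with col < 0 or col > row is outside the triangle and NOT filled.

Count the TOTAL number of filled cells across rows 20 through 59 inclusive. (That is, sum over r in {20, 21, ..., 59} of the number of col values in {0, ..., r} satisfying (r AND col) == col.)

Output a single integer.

Answer: 486

Derivation:
r20=10100 pc2: +4 =4
r21=10101 pc3: +8 =12
r22=10110 pc3: +8 =20
r23=10111 pc4: +16 =36
r24=11000 pc2: +4 =40
r25=11001 pc3: +8 =48
r26=11010 pc3: +8 =56
r27=11011 pc4: +16 =72
r28=11100 pc3: +8 =80
r29=11101 pc4: +16 =96
r30=11110 pc4: +16 =112
r31=11111 pc5: +32 =144
r32=100000 pc1: +2 =146
r33=100001 pc2: +4 =150
r34=100010 pc2: +4 =154
r35=100011 pc3: +8 =162
r36=100100 pc2: +4 =166
r37=100101 pc3: +8 =174
r38=100110 pc3: +8 =182
r39=100111 pc4: +16 =198
r40=101000 pc2: +4 =202
r41=101001 pc3: +8 =210
r42=101010 pc3: +8 =218
r43=101011 pc4: +16 =234
r44=101100 pc3: +8 =242
r45=101101 pc4: +16 =258
r46=101110 pc4: +16 =274
r47=101111 pc5: +32 =306
r48=110000 pc2: +4 =310
r49=110001 pc3: +8 =318
r50=110010 pc3: +8 =326
r51=110011 pc4: +16 =342
r52=110100 pc3: +8 =350
r53=110101 pc4: +16 =366
r54=110110 pc4: +16 =382
r55=110111 pc5: +32 =414
r56=111000 pc3: +8 =422
r57=111001 pc4: +16 =438
r58=111010 pc4: +16 =454
r59=111011 pc5: +32 =486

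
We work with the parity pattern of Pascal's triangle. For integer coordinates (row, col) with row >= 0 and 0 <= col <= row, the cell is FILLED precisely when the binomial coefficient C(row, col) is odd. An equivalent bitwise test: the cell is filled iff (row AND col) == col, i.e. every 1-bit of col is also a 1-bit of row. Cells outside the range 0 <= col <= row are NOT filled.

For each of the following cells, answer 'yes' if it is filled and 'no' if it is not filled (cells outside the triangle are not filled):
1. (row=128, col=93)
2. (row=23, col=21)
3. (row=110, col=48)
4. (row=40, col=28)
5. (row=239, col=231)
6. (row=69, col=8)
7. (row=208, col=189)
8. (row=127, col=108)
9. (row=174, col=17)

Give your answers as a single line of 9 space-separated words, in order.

Answer: no yes no no yes no no yes no

Derivation:
(128,93): row=0b10000000, col=0b1011101, row AND col = 0b0 = 0; 0 != 93 -> empty
(23,21): row=0b10111, col=0b10101, row AND col = 0b10101 = 21; 21 == 21 -> filled
(110,48): row=0b1101110, col=0b110000, row AND col = 0b100000 = 32; 32 != 48 -> empty
(40,28): row=0b101000, col=0b11100, row AND col = 0b1000 = 8; 8 != 28 -> empty
(239,231): row=0b11101111, col=0b11100111, row AND col = 0b11100111 = 231; 231 == 231 -> filled
(69,8): row=0b1000101, col=0b1000, row AND col = 0b0 = 0; 0 != 8 -> empty
(208,189): row=0b11010000, col=0b10111101, row AND col = 0b10010000 = 144; 144 != 189 -> empty
(127,108): row=0b1111111, col=0b1101100, row AND col = 0b1101100 = 108; 108 == 108 -> filled
(174,17): row=0b10101110, col=0b10001, row AND col = 0b0 = 0; 0 != 17 -> empty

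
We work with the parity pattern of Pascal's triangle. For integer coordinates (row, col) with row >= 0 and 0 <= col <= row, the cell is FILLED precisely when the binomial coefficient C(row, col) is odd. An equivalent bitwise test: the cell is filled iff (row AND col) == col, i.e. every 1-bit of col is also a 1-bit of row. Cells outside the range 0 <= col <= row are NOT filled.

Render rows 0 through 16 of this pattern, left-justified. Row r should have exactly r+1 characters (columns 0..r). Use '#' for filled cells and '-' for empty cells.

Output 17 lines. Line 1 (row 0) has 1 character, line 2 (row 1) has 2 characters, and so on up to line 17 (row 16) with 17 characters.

r0=0: #
r1=1: ##
r2=10: #-#
r3=11: ####
r4=100: #---#
r5=101: ##--##
r6=110: #-#-#-#
r7=111: ########
r8=1000: #-------#
r9=1001: ##------##
r10=1010: #-#-----#-#
r11=1011: ####----####
r12=1100: #---#---#---#
r13=1101: ##--##--##--##
r14=1110: #-#-#-#-#-#-#-#
r15=1111: ################
r16=10000: #---------------#

Answer: #
##
#-#
####
#---#
##--##
#-#-#-#
########
#-------#
##------##
#-#-----#-#
####----####
#---#---#---#
##--##--##--##
#-#-#-#-#-#-#-#
################
#---------------#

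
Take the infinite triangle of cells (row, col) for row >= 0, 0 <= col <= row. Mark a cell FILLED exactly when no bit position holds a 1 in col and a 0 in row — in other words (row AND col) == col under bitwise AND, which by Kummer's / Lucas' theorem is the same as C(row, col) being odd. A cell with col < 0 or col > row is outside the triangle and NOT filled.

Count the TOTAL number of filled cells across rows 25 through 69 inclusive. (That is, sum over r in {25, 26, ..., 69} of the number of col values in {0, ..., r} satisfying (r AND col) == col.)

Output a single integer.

Answer: 620

Derivation:
r25=11001 pc3: +8 =8
r26=11010 pc3: +8 =16
r27=11011 pc4: +16 =32
r28=11100 pc3: +8 =40
r29=11101 pc4: +16 =56
r30=11110 pc4: +16 =72
r31=11111 pc5: +32 =104
r32=100000 pc1: +2 =106
r33=100001 pc2: +4 =110
r34=100010 pc2: +4 =114
r35=100011 pc3: +8 =122
r36=100100 pc2: +4 =126
r37=100101 pc3: +8 =134
r38=100110 pc3: +8 =142
r39=100111 pc4: +16 =158
r40=101000 pc2: +4 =162
r41=101001 pc3: +8 =170
r42=101010 pc3: +8 =178
r43=101011 pc4: +16 =194
r44=101100 pc3: +8 =202
r45=101101 pc4: +16 =218
r46=101110 pc4: +16 =234
r47=101111 pc5: +32 =266
r48=110000 pc2: +4 =270
r49=110001 pc3: +8 =278
r50=110010 pc3: +8 =286
r51=110011 pc4: +16 =302
r52=110100 pc3: +8 =310
r53=110101 pc4: +16 =326
r54=110110 pc4: +16 =342
r55=110111 pc5: +32 =374
r56=111000 pc3: +8 =382
r57=111001 pc4: +16 =398
r58=111010 pc4: +16 =414
r59=111011 pc5: +32 =446
r60=111100 pc4: +16 =462
r61=111101 pc5: +32 =494
r62=111110 pc5: +32 =526
r63=111111 pc6: +64 =590
r64=1000000 pc1: +2 =592
r65=1000001 pc2: +4 =596
r66=1000010 pc2: +4 =600
r67=1000011 pc3: +8 =608
r68=1000100 pc2: +4 =612
r69=1000101 pc3: +8 =620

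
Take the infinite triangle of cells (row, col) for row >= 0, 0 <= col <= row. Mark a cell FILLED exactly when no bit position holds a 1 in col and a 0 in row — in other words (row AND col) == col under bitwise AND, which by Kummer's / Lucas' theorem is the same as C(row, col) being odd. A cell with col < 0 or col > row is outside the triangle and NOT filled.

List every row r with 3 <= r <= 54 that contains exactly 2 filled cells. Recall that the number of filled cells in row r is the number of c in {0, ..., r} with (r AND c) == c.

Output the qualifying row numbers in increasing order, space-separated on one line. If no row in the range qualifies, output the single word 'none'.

Row r has 2^popcount(r) filled cells, so we need popcount(r) = log2(2) = 1.
Scan r = 3..54 and keep those with exactly 1 one-bits:
r=3=11 popcount=2 -> skip
r=4=100 popcount=1 -> KEEP
r=5=101 popcount=2 -> skip
r=6=110 popcount=2 -> skip
r=7=111 popcount=3 -> skip
r=8=1000 popcount=1 -> KEEP
r=9=1001 popcount=2 -> skip
r=10=1010 popcount=2 -> skip
r=11=1011 popcount=3 -> skip
r=12=1100 popcount=2 -> skip
r=13=1101 popcount=3 -> skip
r=14=1110 popcount=3 -> skip
r=15=1111 popcount=4 -> skip
r=16=10000 popcount=1 -> KEEP
r=17=10001 popcount=2 -> skip
r=18=10010 popcount=2 -> skip
r=19=10011 popcount=3 -> skip
r=20=10100 popcount=2 -> skip
r=21=10101 popcount=3 -> skip
r=22=10110 popcount=3 -> skip
r=23=10111 popcount=4 -> skip
r=24=11000 popcount=2 -> skip
r=25=11001 popcount=3 -> skip
r=26=11010 popcount=3 -> skip
r=27=11011 popcount=4 -> skip
r=28=11100 popcount=3 -> skip
r=29=11101 popcount=4 -> skip
r=30=11110 popcount=4 -> skip
r=31=11111 popcount=5 -> skip
r=32=100000 popcount=1 -> KEEP
r=33=100001 popcount=2 -> skip
r=34=100010 popcount=2 -> skip
r=35=100011 popcount=3 -> skip
r=36=100100 popcount=2 -> skip
r=37=100101 popcount=3 -> skip
r=38=100110 popcount=3 -> skip
r=39=100111 popcount=4 -> skip
r=40=101000 popcount=2 -> skip
r=41=101001 popcount=3 -> skip
r=42=101010 popcount=3 -> skip
r=43=101011 popcount=4 -> skip
r=44=101100 popcount=3 -> skip
r=45=101101 popcount=4 -> skip
r=46=101110 popcount=4 -> skip
r=47=101111 popcount=5 -> skip
r=48=110000 popcount=2 -> skip
r=49=110001 popcount=3 -> skip
r=50=110010 popcount=3 -> skip
r=51=110011 popcount=4 -> skip
r=52=110100 popcount=3 -> skip
r=53=110101 popcount=4 -> skip
r=54=110110 popcount=4 -> skip
Kept rows: 4 8 16 32

Answer: 4 8 16 32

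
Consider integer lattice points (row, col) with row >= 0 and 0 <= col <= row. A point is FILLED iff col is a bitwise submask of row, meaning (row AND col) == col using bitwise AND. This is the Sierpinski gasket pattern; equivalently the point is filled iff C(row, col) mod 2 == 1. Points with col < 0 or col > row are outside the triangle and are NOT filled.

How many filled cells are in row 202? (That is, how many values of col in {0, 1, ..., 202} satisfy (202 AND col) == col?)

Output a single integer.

Answer: 16

Derivation:
202 in binary = 11001010
popcount(202) = number of 1-bits in 11001010 = 4
A col c satisfies (202 AND c) == c iff every set bit of c is also set in 202; each of the 4 set bits of 202 can independently be on or off in c.
count = 2^4 = 16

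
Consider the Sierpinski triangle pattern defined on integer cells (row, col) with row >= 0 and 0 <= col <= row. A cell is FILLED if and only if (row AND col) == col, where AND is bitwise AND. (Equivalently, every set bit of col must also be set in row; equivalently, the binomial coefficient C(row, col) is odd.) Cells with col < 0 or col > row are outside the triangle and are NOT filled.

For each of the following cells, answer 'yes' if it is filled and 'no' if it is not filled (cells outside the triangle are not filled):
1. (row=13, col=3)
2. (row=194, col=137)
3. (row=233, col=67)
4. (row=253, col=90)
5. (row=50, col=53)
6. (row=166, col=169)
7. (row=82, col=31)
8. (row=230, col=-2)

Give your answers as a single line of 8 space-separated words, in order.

Answer: no no no no no no no no

Derivation:
(13,3): row=0b1101, col=0b11, row AND col = 0b1 = 1; 1 != 3 -> empty
(194,137): row=0b11000010, col=0b10001001, row AND col = 0b10000000 = 128; 128 != 137 -> empty
(233,67): row=0b11101001, col=0b1000011, row AND col = 0b1000001 = 65; 65 != 67 -> empty
(253,90): row=0b11111101, col=0b1011010, row AND col = 0b1011000 = 88; 88 != 90 -> empty
(50,53): col outside [0, 50] -> not filled
(166,169): col outside [0, 166] -> not filled
(82,31): row=0b1010010, col=0b11111, row AND col = 0b10010 = 18; 18 != 31 -> empty
(230,-2): col outside [0, 230] -> not filled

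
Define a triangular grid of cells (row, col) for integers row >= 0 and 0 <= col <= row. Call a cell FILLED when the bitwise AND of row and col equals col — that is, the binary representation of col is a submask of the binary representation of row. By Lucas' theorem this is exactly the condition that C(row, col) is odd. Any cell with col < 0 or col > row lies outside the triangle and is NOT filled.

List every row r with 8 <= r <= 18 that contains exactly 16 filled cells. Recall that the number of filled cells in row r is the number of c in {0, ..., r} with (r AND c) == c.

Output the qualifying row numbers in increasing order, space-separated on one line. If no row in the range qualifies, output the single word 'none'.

Answer: 15

Derivation:
Row r has 2^popcount(r) filled cells, so we need popcount(r) = log2(16) = 4.
Scan r = 8..18 and keep those with exactly 4 one-bits:
r=8=1000 popcount=1 -> skip
r=9=1001 popcount=2 -> skip
r=10=1010 popcount=2 -> skip
r=11=1011 popcount=3 -> skip
r=12=1100 popcount=2 -> skip
r=13=1101 popcount=3 -> skip
r=14=1110 popcount=3 -> skip
r=15=1111 popcount=4 -> KEEP
r=16=10000 popcount=1 -> skip
r=17=10001 popcount=2 -> skip
r=18=10010 popcount=2 -> skip
Kept rows: 15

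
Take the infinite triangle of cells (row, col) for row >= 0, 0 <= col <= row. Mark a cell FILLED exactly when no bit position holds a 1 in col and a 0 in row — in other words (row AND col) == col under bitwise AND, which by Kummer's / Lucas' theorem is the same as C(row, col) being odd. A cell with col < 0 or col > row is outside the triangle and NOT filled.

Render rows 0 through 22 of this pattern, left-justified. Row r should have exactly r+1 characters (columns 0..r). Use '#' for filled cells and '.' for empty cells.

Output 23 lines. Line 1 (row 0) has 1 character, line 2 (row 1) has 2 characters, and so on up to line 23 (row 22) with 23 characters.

r0=0: #
r1=1: ##
r2=10: #.#
r3=11: ####
r4=100: #...#
r5=101: ##..##
r6=110: #.#.#.#
r7=111: ########
r8=1000: #.......#
r9=1001: ##......##
r10=1010: #.#.....#.#
r11=1011: ####....####
r12=1100: #...#...#...#
r13=1101: ##..##..##..##
r14=1110: #.#.#.#.#.#.#.#
r15=1111: ################
r16=10000: #...............#
r17=10001: ##..............##
r18=10010: #.#.............#.#
r19=10011: ####............####
r20=10100: #...#...........#...#
r21=10101: ##..##..........##..##
r22=10110: #.#.#.#.........#.#.#.#

Answer: #
##
#.#
####
#...#
##..##
#.#.#.#
########
#.......#
##......##
#.#.....#.#
####....####
#...#...#...#
##..##..##..##
#.#.#.#.#.#.#.#
################
#...............#
##..............##
#.#.............#.#
####............####
#...#...........#...#
##..##..........##..##
#.#.#.#.........#.#.#.#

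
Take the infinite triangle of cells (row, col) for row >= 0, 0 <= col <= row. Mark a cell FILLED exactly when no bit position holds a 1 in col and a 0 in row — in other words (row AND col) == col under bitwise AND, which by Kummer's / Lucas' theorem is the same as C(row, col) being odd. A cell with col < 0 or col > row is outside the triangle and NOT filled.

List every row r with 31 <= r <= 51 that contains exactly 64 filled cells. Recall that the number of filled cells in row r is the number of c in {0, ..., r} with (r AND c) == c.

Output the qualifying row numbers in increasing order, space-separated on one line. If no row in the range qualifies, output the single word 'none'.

Row r has 2^popcount(r) filled cells, so we need popcount(r) = log2(64) = 6.
Scan r = 31..51 and keep those with exactly 6 one-bits:
r=31=11111 popcount=5 -> skip
r=32=100000 popcount=1 -> skip
r=33=100001 popcount=2 -> skip
r=34=100010 popcount=2 -> skip
r=35=100011 popcount=3 -> skip
r=36=100100 popcount=2 -> skip
r=37=100101 popcount=3 -> skip
r=38=100110 popcount=3 -> skip
r=39=100111 popcount=4 -> skip
r=40=101000 popcount=2 -> skip
r=41=101001 popcount=3 -> skip
r=42=101010 popcount=3 -> skip
r=43=101011 popcount=4 -> skip
r=44=101100 popcount=3 -> skip
r=45=101101 popcount=4 -> skip
r=46=101110 popcount=4 -> skip
r=47=101111 popcount=5 -> skip
r=48=110000 popcount=2 -> skip
r=49=110001 popcount=3 -> skip
r=50=110010 popcount=3 -> skip
r=51=110011 popcount=4 -> skip
Kept rows: none

Answer: none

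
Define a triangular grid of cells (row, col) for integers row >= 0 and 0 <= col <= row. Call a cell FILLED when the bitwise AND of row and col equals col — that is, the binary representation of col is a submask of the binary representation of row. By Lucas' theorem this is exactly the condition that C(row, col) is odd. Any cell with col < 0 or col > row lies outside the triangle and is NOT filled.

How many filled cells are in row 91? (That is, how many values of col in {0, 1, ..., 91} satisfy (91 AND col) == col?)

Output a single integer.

Answer: 32

Derivation:
91 in binary = 1011011
popcount(91) = number of 1-bits in 1011011 = 5
A col c satisfies (91 AND c) == c iff every set bit of c is also set in 91; each of the 5 set bits of 91 can independently be on or off in c.
count = 2^5 = 32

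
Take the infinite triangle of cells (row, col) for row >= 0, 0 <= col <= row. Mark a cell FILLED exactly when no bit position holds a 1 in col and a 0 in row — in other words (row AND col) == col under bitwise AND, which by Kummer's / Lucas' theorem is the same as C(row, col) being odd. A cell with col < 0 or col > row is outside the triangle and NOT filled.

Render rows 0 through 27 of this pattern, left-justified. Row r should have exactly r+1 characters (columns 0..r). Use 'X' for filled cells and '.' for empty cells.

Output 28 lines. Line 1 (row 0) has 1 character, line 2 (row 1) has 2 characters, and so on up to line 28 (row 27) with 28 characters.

Answer: X
XX
X.X
XXXX
X...X
XX..XX
X.X.X.X
XXXXXXXX
X.......X
XX......XX
X.X.....X.X
XXXX....XXXX
X...X...X...X
XX..XX..XX..XX
X.X.X.X.X.X.X.X
XXXXXXXXXXXXXXXX
X...............X
XX..............XX
X.X.............X.X
XXXX............XXXX
X...X...........X...X
XX..XX..........XX..XX
X.X.X.X.........X.X.X.X
XXXXXXXX........XXXXXXXX
X.......X.......X.......X
XX......XX......XX......XX
X.X.....X.X.....X.X.....X.X
XXXX....XXXX....XXXX....XXXX

Derivation:
r0=0: X
r1=1: XX
r2=10: X.X
r3=11: XXXX
r4=100: X...X
r5=101: XX..XX
r6=110: X.X.X.X
r7=111: XXXXXXXX
r8=1000: X.......X
r9=1001: XX......XX
r10=1010: X.X.....X.X
r11=1011: XXXX....XXXX
r12=1100: X...X...X...X
r13=1101: XX..XX..XX..XX
r14=1110: X.X.X.X.X.X.X.X
r15=1111: XXXXXXXXXXXXXXXX
r16=10000: X...............X
r17=10001: XX..............XX
r18=10010: X.X.............X.X
r19=10011: XXXX............XXXX
r20=10100: X...X...........X...X
r21=10101: XX..XX..........XX..XX
r22=10110: X.X.X.X.........X.X.X.X
r23=10111: XXXXXXXX........XXXXXXXX
r24=11000: X.......X.......X.......X
r25=11001: XX......XX......XX......XX
r26=11010: X.X.....X.X.....X.X.....X.X
r27=11011: XXXX....XXXX....XXXX....XXXX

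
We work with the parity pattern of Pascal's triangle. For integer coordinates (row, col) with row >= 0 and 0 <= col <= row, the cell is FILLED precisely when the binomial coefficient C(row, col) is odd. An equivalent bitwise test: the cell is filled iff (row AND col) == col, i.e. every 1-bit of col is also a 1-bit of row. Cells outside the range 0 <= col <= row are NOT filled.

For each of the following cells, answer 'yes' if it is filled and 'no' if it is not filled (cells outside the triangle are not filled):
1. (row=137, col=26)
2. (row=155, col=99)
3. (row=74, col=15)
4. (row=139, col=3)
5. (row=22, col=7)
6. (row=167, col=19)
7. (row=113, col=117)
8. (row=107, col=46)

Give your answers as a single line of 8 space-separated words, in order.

(137,26): row=0b10001001, col=0b11010, row AND col = 0b1000 = 8; 8 != 26 -> empty
(155,99): row=0b10011011, col=0b1100011, row AND col = 0b11 = 3; 3 != 99 -> empty
(74,15): row=0b1001010, col=0b1111, row AND col = 0b1010 = 10; 10 != 15 -> empty
(139,3): row=0b10001011, col=0b11, row AND col = 0b11 = 3; 3 == 3 -> filled
(22,7): row=0b10110, col=0b111, row AND col = 0b110 = 6; 6 != 7 -> empty
(167,19): row=0b10100111, col=0b10011, row AND col = 0b11 = 3; 3 != 19 -> empty
(113,117): col outside [0, 113] -> not filled
(107,46): row=0b1101011, col=0b101110, row AND col = 0b101010 = 42; 42 != 46 -> empty

Answer: no no no yes no no no no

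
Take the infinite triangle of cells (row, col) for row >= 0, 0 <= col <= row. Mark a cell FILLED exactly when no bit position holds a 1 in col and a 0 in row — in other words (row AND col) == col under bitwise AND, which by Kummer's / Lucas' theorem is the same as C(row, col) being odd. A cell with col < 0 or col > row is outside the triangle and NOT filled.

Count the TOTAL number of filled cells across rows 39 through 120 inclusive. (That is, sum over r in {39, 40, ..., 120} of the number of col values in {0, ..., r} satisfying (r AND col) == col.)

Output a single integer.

Answer: 1490

Derivation:
r39=100111 pc4: +16 =16
r40=101000 pc2: +4 =20
r41=101001 pc3: +8 =28
r42=101010 pc3: +8 =36
r43=101011 pc4: +16 =52
r44=101100 pc3: +8 =60
r45=101101 pc4: +16 =76
r46=101110 pc4: +16 =92
r47=101111 pc5: +32 =124
r48=110000 pc2: +4 =128
r49=110001 pc3: +8 =136
r50=110010 pc3: +8 =144
r51=110011 pc4: +16 =160
r52=110100 pc3: +8 =168
r53=110101 pc4: +16 =184
r54=110110 pc4: +16 =200
r55=110111 pc5: +32 =232
r56=111000 pc3: +8 =240
r57=111001 pc4: +16 =256
r58=111010 pc4: +16 =272
r59=111011 pc5: +32 =304
r60=111100 pc4: +16 =320
r61=111101 pc5: +32 =352
r62=111110 pc5: +32 =384
r63=111111 pc6: +64 =448
r64=1000000 pc1: +2 =450
r65=1000001 pc2: +4 =454
r66=1000010 pc2: +4 =458
r67=1000011 pc3: +8 =466
r68=1000100 pc2: +4 =470
r69=1000101 pc3: +8 =478
r70=1000110 pc3: +8 =486
r71=1000111 pc4: +16 =502
r72=1001000 pc2: +4 =506
r73=1001001 pc3: +8 =514
r74=1001010 pc3: +8 =522
r75=1001011 pc4: +16 =538
r76=1001100 pc3: +8 =546
r77=1001101 pc4: +16 =562
r78=1001110 pc4: +16 =578
r79=1001111 pc5: +32 =610
r80=1010000 pc2: +4 =614
r81=1010001 pc3: +8 =622
r82=1010010 pc3: +8 =630
r83=1010011 pc4: +16 =646
r84=1010100 pc3: +8 =654
r85=1010101 pc4: +16 =670
r86=1010110 pc4: +16 =686
r87=1010111 pc5: +32 =718
r88=1011000 pc3: +8 =726
r89=1011001 pc4: +16 =742
r90=1011010 pc4: +16 =758
r91=1011011 pc5: +32 =790
r92=1011100 pc4: +16 =806
r93=1011101 pc5: +32 =838
r94=1011110 pc5: +32 =870
r95=1011111 pc6: +64 =934
r96=1100000 pc2: +4 =938
r97=1100001 pc3: +8 =946
r98=1100010 pc3: +8 =954
r99=1100011 pc4: +16 =970
r100=1100100 pc3: +8 =978
r101=1100101 pc4: +16 =994
r102=1100110 pc4: +16 =1010
r103=1100111 pc5: +32 =1042
r104=1101000 pc3: +8 =1050
r105=1101001 pc4: +16 =1066
r106=1101010 pc4: +16 =1082
r107=1101011 pc5: +32 =1114
r108=1101100 pc4: +16 =1130
r109=1101101 pc5: +32 =1162
r110=1101110 pc5: +32 =1194
r111=1101111 pc6: +64 =1258
r112=1110000 pc3: +8 =1266
r113=1110001 pc4: +16 =1282
r114=1110010 pc4: +16 =1298
r115=1110011 pc5: +32 =1330
r116=1110100 pc4: +16 =1346
r117=1110101 pc5: +32 =1378
r118=1110110 pc5: +32 =1410
r119=1110111 pc6: +64 =1474
r120=1111000 pc4: +16 =1490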